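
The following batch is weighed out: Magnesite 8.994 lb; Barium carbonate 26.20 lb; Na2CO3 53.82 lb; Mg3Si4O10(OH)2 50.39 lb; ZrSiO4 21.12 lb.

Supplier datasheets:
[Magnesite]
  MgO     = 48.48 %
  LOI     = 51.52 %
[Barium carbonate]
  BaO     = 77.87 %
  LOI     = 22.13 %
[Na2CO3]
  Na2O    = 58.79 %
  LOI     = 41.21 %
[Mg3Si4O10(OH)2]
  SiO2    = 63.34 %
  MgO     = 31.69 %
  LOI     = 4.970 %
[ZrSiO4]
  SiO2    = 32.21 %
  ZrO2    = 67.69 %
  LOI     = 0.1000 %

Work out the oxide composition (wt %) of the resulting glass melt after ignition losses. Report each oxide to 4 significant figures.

Working values are displayed rounded to four significant figures. Each numeric step carries full float precision throughout. A single rounding finalizes every reported number — the derived quantities are re-derived starting from the weights on 125.4 lb of glass in full float precision (LOI, glass mass, the five compositions, the totals, yield) precisely as stated by problem or answer.
Oxide-by-oxide delivered mass:
  SiO2: 50.39·0.6334 + 21.12·0.3221 = 38.72 lb
  MgO: 8.994·0.4848 + 50.39·0.3169 = 20.33 lb
  ZrO2: 21.12·0.6769 = 14.30 lb
  BaO: 26.20·0.7787 = 20.40 lb
  Na2O: 53.82·0.5879 = 31.64 lb
LOI: 8.994·0.5152 + 26.20·0.2213 + 53.82·0.4121 + 50.39·0.04970 + 21.12·0.001000 = 35.14 lb
Resulting glass, batch − LOI: 160.5 − 35.14 = 125.4 lb (= Σ oxide masses)
each wt % is 100 × oxide ÷ glass

Glass mass = 125.4 lb (batch 160.5 − LOI 35.14).
Composition: SiO2 30.88%, MgO 16.21%, ZrO2 11.40%, BaO 16.27%, Na2O 25.23%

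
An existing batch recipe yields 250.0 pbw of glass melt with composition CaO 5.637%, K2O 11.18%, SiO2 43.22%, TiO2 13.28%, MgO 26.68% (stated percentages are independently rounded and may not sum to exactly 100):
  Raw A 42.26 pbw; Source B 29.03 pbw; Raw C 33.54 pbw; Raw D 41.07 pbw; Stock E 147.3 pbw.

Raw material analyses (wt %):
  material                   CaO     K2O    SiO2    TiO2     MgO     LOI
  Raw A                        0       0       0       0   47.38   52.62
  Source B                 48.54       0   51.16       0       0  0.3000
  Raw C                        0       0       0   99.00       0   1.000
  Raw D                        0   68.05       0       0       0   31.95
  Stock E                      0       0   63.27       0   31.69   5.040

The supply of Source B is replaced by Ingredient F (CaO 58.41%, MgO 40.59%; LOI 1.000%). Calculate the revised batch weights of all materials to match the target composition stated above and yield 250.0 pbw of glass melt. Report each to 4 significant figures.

Revised batch per 250.0 pbw glass melt:
  Raw A: 5.884 pbw
  Ingredient F: 24.13 pbw
  Raw C: 33.54 pbw
  Raw D: 41.07 pbw
  Stock E: 170.8 pbw
Total batch = 275.4 pbw; LOI loss = 25.40 pbw

The whole derivation holds full float precision through every step — values along the way are shown rounded to four significant digits as written. Each reported figure takes a single rounding — derived quantities are recomputed starting from the weights for 250.0 pbw of glass at full precision (the totals, the five compositions, the yield, net glass mass, ignition loss), as quoted within question or answer.
Per-oxide target masses for 250.0 pbw glass melt:
  CaO: 5.637% × 250.0 = 14.09 pbw
  K2O: 11.18% × 250.0 = 27.95 pbw
  SiO2: 43.22% × 250.0 = 108.0 pbw
  TiO2: 13.28% × 250.0 = 33.20 pbw
  MgO: 26.68% × 250.0 = 66.70 pbw
Sums-versus-targets review on the weights just shown, on the stated basis (oxide sums agree with the targets up to rounding of the answer):
  CaO: 24.13·0.5841 = 14.09 pbw (target 14.09 pbw)
  K2O: 41.07·0.6805 = 27.95 pbw (target 27.95 pbw)
  SiO2: 170.8·0.6327 = 108.1 pbw (target 108.0 pbw)
  TiO2: 33.54·0.9900 = 33.20 pbw (target 33.20 pbw)
  MgO: 5.884·0.4738 + 24.13·0.4059 + 170.8·0.3169 = 66.71 pbw (target 66.70 pbw)
Glass-mass closure: total charge less LOI = 250.0 pbw (targets for the oxides total 250.0 pbw; stated basis 250.0 pbw — rounding explains the deltas).
Whole-batch sum: Σ batch = 275.4 pbw; ignition loss, Σ(batch × LOI) = 25.40 pbw; yield = glass ÷ total batch = 90.78%.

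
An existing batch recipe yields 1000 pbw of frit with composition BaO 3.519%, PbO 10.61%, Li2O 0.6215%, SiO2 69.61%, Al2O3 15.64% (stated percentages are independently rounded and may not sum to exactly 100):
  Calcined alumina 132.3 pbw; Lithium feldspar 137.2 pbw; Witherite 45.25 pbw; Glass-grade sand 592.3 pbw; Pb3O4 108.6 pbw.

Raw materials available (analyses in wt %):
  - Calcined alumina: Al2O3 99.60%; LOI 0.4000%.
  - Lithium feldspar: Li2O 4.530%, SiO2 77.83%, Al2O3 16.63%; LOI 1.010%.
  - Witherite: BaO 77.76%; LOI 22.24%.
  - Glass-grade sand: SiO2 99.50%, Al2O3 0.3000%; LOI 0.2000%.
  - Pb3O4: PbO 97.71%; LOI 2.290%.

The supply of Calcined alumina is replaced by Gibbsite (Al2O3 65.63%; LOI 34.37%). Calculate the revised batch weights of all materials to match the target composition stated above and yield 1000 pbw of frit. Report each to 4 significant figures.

Rounding to 4 significant digits applies to each in-between result as displayed; all arithmetic runs at exact precision at every stage — every reported value is rounded once only — the derived quantities are re-derived from the batch weights for 1000 pbw of glass at full precision (ignition loss, the five compositions, totals, net glass mass, the yield), precisely as stated by the problem or the answer.
The oxide mass targets at 1000 pbw frit:
  BaO: 3.519% × 1000 = 35.19 pbw
  PbO: 10.61% × 1000 = 106.1 pbw
  Li2O: 0.6215% × 1000 = 6.215 pbw
  SiO2: 69.61% × 1000 = 696.1 pbw
  Al2O3: 15.64% × 1000 = 156.4 pbw
Verifying the oxide balance given the weights on record, for the quoted basis mass (every target is met by its sum exact up to rounding of places):
  BaO: 45.25·0.7776 = 35.19 pbw (target 35.19 pbw)
  PbO: 108.6·0.9771 = 106.1 pbw (target 106.1 pbw)
  Li2O: 137.2·0.04530 = 6.215 pbw (target 6.215 pbw)
  SiO2: 137.2·0.7783 + 592.3·0.9950 = 696.1 pbw (target 696.1 pbw)
  Al2O3: 200.8·0.6563 + 137.2·0.1663 + 592.3·0.003000 = 156.4 pbw (target 156.4 pbw)
Glass-mass closure: total batch − LOI = 1000 pbw (oxide target masses add up to 1000 pbw; basis as stated: 1000 pbw — a pure rounding effect).
Whole-batch sum: Σ batch = 1084 pbw; Σ batch·LOI gives LOI loss = 84.14 pbw; yield = glass ÷ total batch = 92.24%.

Revised batch per 1000 pbw frit:
  Gibbsite: 200.8 pbw
  Lithium feldspar: 137.2 pbw
  Witherite: 45.25 pbw
  Glass-grade sand: 592.3 pbw
  Pb3O4: 108.6 pbw
Total batch = 1084 pbw; LOI loss = 84.14 pbw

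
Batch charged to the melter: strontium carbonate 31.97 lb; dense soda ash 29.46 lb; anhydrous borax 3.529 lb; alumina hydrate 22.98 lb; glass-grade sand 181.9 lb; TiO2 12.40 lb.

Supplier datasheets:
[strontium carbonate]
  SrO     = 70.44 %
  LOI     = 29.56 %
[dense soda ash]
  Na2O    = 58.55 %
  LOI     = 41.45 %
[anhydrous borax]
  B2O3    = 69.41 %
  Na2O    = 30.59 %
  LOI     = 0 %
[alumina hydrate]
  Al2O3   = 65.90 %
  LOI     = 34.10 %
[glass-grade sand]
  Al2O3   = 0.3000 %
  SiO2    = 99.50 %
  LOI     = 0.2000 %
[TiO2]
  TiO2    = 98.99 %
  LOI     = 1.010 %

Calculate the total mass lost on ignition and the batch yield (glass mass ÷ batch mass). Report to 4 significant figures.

Values along the way appear (rounded to four significant digits) at each printed step. Exact precision is maintained at each step — a single rounding produces every reported number; derived quantities are re-derived using the weight values at 252.3 lb of glass in exact precision (net glass mass, the yield, six oxide percentages, totals, LOI) precisely as stated by the problem or the answer.
Each material's LOI contribution:
  strontium carbonate: 31.97 × 0.2956 = 9.450 lb
  dense soda ash: 29.46 × 0.4145 = 12.21 lb
  anhydrous borax: 3.529 × 0 = 0 lb
  alumina hydrate: 22.98 × 0.3410 = 7.836 lb
  glass-grade sand: 181.9 × 0.002000 = 0.3638 lb
  TiO2: 12.40 × 0.01010 = 0.1252 lb
Total LOI = 29.99 lb
Glass = batch − LOI = 282.2 − 29.99 = 252.3 lb

LOI loss = 29.99 lb; glass = 252.3 lb; yield = 89.38%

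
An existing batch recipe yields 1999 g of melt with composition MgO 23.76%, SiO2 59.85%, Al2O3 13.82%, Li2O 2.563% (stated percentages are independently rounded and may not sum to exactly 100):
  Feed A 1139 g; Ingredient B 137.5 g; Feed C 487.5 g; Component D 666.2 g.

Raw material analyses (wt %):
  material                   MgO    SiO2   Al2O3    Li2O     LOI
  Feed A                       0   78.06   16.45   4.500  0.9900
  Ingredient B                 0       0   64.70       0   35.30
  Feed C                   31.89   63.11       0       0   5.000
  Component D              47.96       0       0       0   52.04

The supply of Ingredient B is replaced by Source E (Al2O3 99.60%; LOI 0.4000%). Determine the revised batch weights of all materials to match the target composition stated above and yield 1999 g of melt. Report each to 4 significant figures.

Mid-chain values are printed (rounded to four significant digits) in the printout; every computation carries full float precision through the solve — every reported value receives exactly one rounding; the derived quantities, including glass mass, the four compositions, LOI, the totals, yield, are re-derived using the weight values on 1999 g of glass in exact precision, exactly as printed in problem or answer.
Target masses of each oxide per 1999 g melt:
  MgO: 23.76% × 1999 = 475.0 g
  SiO2: 59.85% × 1999 = 1196 g
  Al2O3: 13.82% × 1999 = 276.3 g
  Li2O: 2.563% × 1999 = 51.23 g
Oxide-by-oxide audit applying the batch weights above, for the quoted basis mass (every target is met by its sum modulo rounding of the values):
  MgO: 487.5·0.3189 + 666.2·0.4796 = 475.0 g (target 475.0 g)
  SiO2: 1139·0.7806 + 487.5·0.6311 = 1197 g (target 1196 g)
  Al2O3: 1139·0.1645 + 89.33·0.9960 = 276.3 g (target 276.3 g)
  Li2O: 1139·0.04500 = 51.25 g (target 51.23 g)
Consistency of the glass mass: Σ batch − LOI loss = 1999 g (targets for the oxides total 1999 g; versus the stated basis of 1999 g — any gap is answer rounding).
Summing the batch: Σ batch = 2382 g; the LOI term Σ batch·LOI equals 382.7 g; glass ÷ batch gives a yield of 83.93%.

Revised batch per 1999 g melt:
  Feed A: 1139 g
  Source E: 89.33 g
  Feed C: 487.5 g
  Component D: 666.2 g
Total batch = 2382 g; LOI loss = 382.7 g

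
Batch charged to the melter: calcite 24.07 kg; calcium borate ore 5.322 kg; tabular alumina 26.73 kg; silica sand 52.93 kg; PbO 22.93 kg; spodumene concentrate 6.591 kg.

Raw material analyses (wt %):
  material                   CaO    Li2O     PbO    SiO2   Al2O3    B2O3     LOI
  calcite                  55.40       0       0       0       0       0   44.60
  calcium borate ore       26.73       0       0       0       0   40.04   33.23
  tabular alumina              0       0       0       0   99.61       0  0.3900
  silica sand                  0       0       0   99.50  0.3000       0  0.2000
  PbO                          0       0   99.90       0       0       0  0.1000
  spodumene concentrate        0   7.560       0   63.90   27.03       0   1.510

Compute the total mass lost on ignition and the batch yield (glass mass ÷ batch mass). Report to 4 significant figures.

LOI loss = 12.84 kg; glass = 125.7 kg; yield = 90.74%

In-progress results are printed rounded off to 4 significant figures alongside each step; every computation maintains full float precision in every operation. Each reported result sees exactly one rounding — derived quantities are recomputed at exact precision (six oxide percentages, the yield, the totals, ignition loss, glass mass) from the batch weights on 125.7 kg of glass, as written in problem or answer.
Material-by-material LOI:
  calcite: 24.07 × 0.4460 = 10.74 kg
  calcium borate ore: 5.322 × 0.3323 = 1.769 kg
  tabular alumina: 26.73 × 0.003900 = 0.1042 kg
  silica sand: 52.93 × 0.002000 = 0.1059 kg
  PbO: 22.93 × 0.001000 = 0.02293 kg
  spodumene concentrate: 6.591 × 0.01510 = 0.09952 kg
Total LOI = 12.84 kg
Glass = batch − LOI = 138.6 − 12.84 = 125.7 kg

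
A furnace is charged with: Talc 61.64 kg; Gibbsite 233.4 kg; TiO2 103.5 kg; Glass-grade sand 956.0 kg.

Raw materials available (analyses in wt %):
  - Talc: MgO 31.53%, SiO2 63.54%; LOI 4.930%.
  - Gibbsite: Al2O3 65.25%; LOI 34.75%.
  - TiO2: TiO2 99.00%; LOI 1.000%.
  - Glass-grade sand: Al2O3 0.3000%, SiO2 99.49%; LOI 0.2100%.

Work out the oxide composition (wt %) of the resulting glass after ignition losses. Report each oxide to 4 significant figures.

Glass mass = 1267 kg (batch 1355 − LOI 87.19).
Composition: TiO2 8.085%, Al2O3 12.24%, MgO 1.534%, SiO2 78.14%

The whole derivation keeps full precision from start to finish. In-progress results are shown (rounded to 4 significant digits) in the working; each reported value carries a single rounding; the derived quantities (the four compositions, totals, ignition loss, the yield, net glass mass) are re-derived at full float precision starting from the weights on 1267 kg of glass, precisely as stated by either problem or answer.
Per-oxide mass from batch:
  TiO2: 103.5·0.9900 = 102.5 kg
  Al2O3: 233.4·0.6525 + 956.0·0.003000 = 155.2 kg
  MgO: 61.64·0.3153 = 19.44 kg
  SiO2: 61.64·0.6354 + 956.0·0.9949 = 990.3 kg
LOI: 61.64·0.04930 + 233.4·0.3475 + 103.5·0.01000 + 956.0·0.002100 = 87.19 kg
The glass mass, total less LOI, = 1355 − 87.19 = 1267 kg (equal to the oxide-mass sum)
percent share: oxide ÷ glass, ×100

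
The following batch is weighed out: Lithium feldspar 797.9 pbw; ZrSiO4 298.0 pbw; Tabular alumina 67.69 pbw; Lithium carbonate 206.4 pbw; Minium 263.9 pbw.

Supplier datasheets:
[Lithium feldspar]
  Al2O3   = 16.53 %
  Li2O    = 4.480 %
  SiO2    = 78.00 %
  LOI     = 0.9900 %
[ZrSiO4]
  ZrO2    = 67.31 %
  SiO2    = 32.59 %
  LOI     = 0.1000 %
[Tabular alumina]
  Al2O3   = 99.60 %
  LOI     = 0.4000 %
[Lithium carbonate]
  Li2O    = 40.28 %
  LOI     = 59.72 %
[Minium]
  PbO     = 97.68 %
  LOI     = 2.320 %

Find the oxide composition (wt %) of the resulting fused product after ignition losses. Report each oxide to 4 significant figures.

All internal work keeps full precision at all times; working values are printed rounded to 4 significant digits within the worked lines. Every reported number is rounded only once. All derived quantities (the yield, net glass mass, five oxide percentages, the totals, ignition loss) are rebuilt using the weight values on 1496 pbw of glass at full float precision as quoted within question or answer.
Oxide-by-oxide delivered mass:
  Al2O3: 797.9·0.1653 + 67.69·0.9960 = 199.3 pbw
  Li2O: 797.9·0.04480 + 206.4·0.4028 = 118.9 pbw
  ZrO2: 298.0·0.6731 = 200.6 pbw
  SiO2: 797.9·0.7800 + 298.0·0.3259 = 719.5 pbw
  PbO: 263.9·0.9768 = 257.8 pbw
LOI: 797.9·0.009900 + 298.0·0.001000 + 67.69·0.004000 + 206.4·0.5972 + 263.9·0.02320 = 137.9 pbw
Resulting glass, batch − LOI: 1634 − 137.9 = 1496 pbw (equal to the oxide-mass sum)
oxide / glass × 100 gives the wt %

Glass mass = 1496 pbw (batch 1634 − LOI 137.9).
Composition: Al2O3 13.32%, Li2O 7.947%, ZrO2 13.41%, SiO2 48.09%, PbO 17.23%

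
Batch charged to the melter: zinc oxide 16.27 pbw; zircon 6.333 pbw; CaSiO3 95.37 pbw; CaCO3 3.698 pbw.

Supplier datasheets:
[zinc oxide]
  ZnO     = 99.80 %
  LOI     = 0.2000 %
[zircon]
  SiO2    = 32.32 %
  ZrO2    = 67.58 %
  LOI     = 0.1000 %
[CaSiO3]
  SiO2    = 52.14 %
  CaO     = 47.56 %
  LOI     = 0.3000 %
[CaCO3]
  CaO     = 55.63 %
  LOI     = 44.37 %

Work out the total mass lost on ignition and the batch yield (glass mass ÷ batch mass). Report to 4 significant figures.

Working values are shown with 4-significant-figure rounding within the worked lines; each numeric step maintains full precision throughout — each reported result takes exactly one rounding — all derived quantities, which include the totals, net glass mass, four oxide percentages, LOI, yield, are re-derived in exact precision, as quoted within the question or the answer, from the weighed amounts for 119.7 pbw of glass.
LOI of each material in turn:
  zinc oxide: 16.27 × 0.002000 = 0.03254 pbw
  zircon: 6.333 × 0.001000 = 0.006333 pbw
  CaSiO3: 95.37 × 0.003000 = 0.2861 pbw
  CaCO3: 3.698 × 0.4437 = 1.641 pbw
Total LOI = 1.966 pbw
Glass = batch − LOI = 121.7 − 1.966 = 119.7 pbw

LOI loss = 1.966 pbw; glass = 119.7 pbw; yield = 98.38%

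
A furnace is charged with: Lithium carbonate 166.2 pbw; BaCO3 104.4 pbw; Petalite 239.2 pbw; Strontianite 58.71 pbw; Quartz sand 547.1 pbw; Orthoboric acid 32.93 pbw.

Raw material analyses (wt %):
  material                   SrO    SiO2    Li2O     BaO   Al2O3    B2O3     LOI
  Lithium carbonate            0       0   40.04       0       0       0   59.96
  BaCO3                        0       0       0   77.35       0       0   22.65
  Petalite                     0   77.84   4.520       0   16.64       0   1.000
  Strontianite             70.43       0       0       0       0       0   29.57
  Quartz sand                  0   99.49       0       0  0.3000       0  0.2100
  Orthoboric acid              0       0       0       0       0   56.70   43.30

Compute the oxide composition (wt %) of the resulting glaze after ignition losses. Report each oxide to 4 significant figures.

All arithmetic runs at full float precision through every step. Intermediates are shown with 4-significant-digit rounding within the worked lines. Each reported value undergoes a single rounding — all derived quantities (the six compositions, ignition loss, totals, the yield, net glass mass) are re-derived from the batch weights on 990.1 pbw of glass in full float precision, as set out in the problem or the answer.
Mass of each oxide from the mix:
  SrO: 58.71·0.7043 = 41.35 pbw
  SiO2: 239.2·0.7784 + 547.1·0.9949 = 730.5 pbw
  Li2O: 166.2·0.4004 + 239.2·0.04520 = 77.36 pbw
  BaO: 104.4·0.7735 = 80.75 pbw
  Al2O3: 239.2·0.1664 + 547.1·0.003000 = 41.44 pbw
  B2O3: 32.93·0.5670 = 18.67 pbw
LOI: 166.2·0.5996 + 104.4·0.2265 + 239.2·0.01000 + 58.71·0.2957 + 547.1·0.002100 + 32.93·0.4330 = 158.5 pbw
batch − LOI leaves glass = 1149 − 158.5 = 990.1 pbw (equal to the oxide-mass sum)
percent by weight: oxide/glass ×100

Glass mass = 990.1 pbw (batch 1149 − LOI 158.5).
Composition: SrO 4.176%, SiO2 73.78%, Li2O 7.813%, BaO 8.156%, Al2O3 4.186%, B2O3 1.886%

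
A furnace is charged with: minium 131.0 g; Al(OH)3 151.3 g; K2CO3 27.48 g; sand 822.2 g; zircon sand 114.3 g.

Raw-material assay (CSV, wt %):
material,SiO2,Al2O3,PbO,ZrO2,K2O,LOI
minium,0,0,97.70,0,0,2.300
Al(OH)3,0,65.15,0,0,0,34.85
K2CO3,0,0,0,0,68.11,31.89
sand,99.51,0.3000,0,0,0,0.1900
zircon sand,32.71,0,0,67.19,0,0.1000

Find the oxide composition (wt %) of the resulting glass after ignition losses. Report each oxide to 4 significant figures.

The whole derivation carries full precision at all times; mid-chain values appear rounded to 4 significant figures in the printout; exactly one rounding is applied to every reported figure; the derived quantities (the five compositions, LOI, totals, glass mass, yield) are carried in full precision using the weight values per 1180 g of glass, as given in the problem or the answer.
Oxide masses out of the charge:
  SiO2: 822.2·0.9951 + 114.3·0.3271 = 855.6 g
  Al2O3: 151.3·0.6515 + 822.2·0.003000 = 101.0 g
  PbO: 131.0·0.9770 = 128.0 g
  ZrO2: 114.3·0.6719 = 76.80 g
  K2O: 27.48·0.6811 = 18.72 g
LOI: 131.0·0.02300 + 151.3·0.3485 + 27.48·0.3189 + 822.2·0.001900 + 114.3·0.001000 = 66.18 g
Glass = total batch minus LOI = 1246 − 66.18 = 1180 g (equal to the oxide-mass sum)
wt % = 100 × oxide mass / glass mass

Glass mass = 1180 g (batch 1246 − LOI 66.18).
Composition: SiO2 72.50%, Al2O3 8.562%, PbO 10.85%, ZrO2 6.508%, K2O 1.586%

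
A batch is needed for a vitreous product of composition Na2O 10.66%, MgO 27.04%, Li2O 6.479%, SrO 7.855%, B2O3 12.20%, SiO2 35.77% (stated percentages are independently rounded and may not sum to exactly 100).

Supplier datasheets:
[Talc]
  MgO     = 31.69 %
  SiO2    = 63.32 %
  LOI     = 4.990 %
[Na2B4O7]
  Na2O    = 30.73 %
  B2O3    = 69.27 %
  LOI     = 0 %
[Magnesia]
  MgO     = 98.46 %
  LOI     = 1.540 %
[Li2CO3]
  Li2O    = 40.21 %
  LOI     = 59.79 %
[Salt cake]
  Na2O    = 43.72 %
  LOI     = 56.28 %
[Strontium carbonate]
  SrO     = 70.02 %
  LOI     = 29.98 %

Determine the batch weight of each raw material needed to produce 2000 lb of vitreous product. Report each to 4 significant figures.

The whole derivation carries full precision at all times — in-progress results appear rounded to 4 significant figures within the worked lines — a single rounding finalizes each reported number — derived quantities (yield, ignition loss, the six compositions, net glass mass, the totals) are computed using the weight values at 2000 lb of glass in full float precision, as given in either problem or answer.
The oxide mass targets at 2000 lb vitreous product:
  Na2O: 10.66% × 2000 = 213.2 lb
  MgO: 27.04% × 2000 = 540.8 lb
  Li2O: 6.479% × 2000 = 129.6 lb
  SrO: 7.855% × 2000 = 157.1 lb
  B2O3: 12.20% × 2000 = 244.0 lb
  SiO2: 35.77% × 2000 = 715.4 lb
Checking each oxide sum using the reported weights, for the quoted basis mass (delivered sums recover each target net of answer rounding effects):
  Na2O: 352.2·0.3073 + 240.1·0.4372 = 213.2 lb (target 213.2 lb)
  MgO: 1130·0.3169 + 185.6·0.9846 = 540.8 lb (target 540.8 lb)
  Li2O: 322.3·0.4021 = 129.6 lb (target 129.6 lb)
  SrO: 224.4·0.7002 = 157.1 lb (target 157.1 lb)
  B2O3: 352.2·0.6927 = 244.0 lb (target 244.0 lb)
  SiO2: 1130·0.6332 = 715.5 lb (target 715.4 lb)
Glass-mass bookkeeping: total charge less LOI = 2000 lb (summing oxide targets gives 2000 lb; basis as stated: 2000 lb — gaps are rounding artifacts).
Total batch = Σ batch = 2455 lb; loss to ignition Σ batch·LOI = 454.4 lb; yield, glass over the total, = 81.49%.

Batch per 2000 lb vitreous product:
  Talc: 1130 lb
  Na2B4O7: 352.2 lb
  Magnesia: 185.6 lb
  Li2CO3: 322.3 lb
  Salt cake: 240.1 lb
  Strontium carbonate: 224.4 lb
Total batch = 2455 lb; LOI loss = 454.4 lb; yield = 81.49%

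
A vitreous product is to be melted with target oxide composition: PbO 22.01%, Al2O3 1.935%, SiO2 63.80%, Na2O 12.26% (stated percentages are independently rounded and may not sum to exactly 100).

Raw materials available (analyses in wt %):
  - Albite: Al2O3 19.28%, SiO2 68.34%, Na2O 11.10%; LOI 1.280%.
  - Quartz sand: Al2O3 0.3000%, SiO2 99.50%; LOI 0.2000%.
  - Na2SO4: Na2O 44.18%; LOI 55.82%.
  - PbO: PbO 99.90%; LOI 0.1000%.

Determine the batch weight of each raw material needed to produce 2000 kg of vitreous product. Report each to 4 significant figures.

Mid-chain values are printed rounded to 4 significant figures on the page. All internal work keeps exact precision all the way through — a single rounding completes every reported result; the derived quantities, including totals, LOI, the yield, four oxide percentages, glass mass, are re-derived using the weight values for 2000 kg of glass in full float precision exactly as shown in the question or the answer.
Per-oxide target masses for 2000 kg vitreous product:
  PbO: 22.01% × 2000 = 440.2 kg
  Al2O3: 1.935% × 2000 = 38.70 kg
  SiO2: 63.80% × 2000 = 1276 kg
  Na2O: 12.26% × 2000 = 245.2 kg
A balance pass over the oxides, from the weights as reported, against the basis in use (target by target, the sums agree modulo rounding of the values):
  PbO: 440.6·0.9990 = 440.2 kg (target 440.2 kg)
  Al2O3: 182.7·0.1928 + 1157·0.003000 = 38.70 kg (target 38.70 kg)
  SiO2: 182.7·0.6834 + 1157·0.9950 = 1276 kg (target 1276 kg)
  Na2O: 182.7·0.1110 + 509.1·0.4418 = 245.2 kg (target 245.2 kg)
Consistency of the glass mass: batch total minus LOI = 2000 kg (the targets, summed, come to 2000 kg; with the basis standing at 2000 kg — rounding explains the deltas).
Adding the batch up: Σ batch = 2289 kg; loss to ignition Σ batch·LOI = 289.3 kg; glass ÷ batch gives a yield of 87.36%.

Batch per 2000 kg vitreous product:
  Albite: 182.7 kg
  Quartz sand: 1157 kg
  Na2SO4: 509.1 kg
  PbO: 440.6 kg
Total batch = 2289 kg; LOI loss = 289.3 kg; yield = 87.36%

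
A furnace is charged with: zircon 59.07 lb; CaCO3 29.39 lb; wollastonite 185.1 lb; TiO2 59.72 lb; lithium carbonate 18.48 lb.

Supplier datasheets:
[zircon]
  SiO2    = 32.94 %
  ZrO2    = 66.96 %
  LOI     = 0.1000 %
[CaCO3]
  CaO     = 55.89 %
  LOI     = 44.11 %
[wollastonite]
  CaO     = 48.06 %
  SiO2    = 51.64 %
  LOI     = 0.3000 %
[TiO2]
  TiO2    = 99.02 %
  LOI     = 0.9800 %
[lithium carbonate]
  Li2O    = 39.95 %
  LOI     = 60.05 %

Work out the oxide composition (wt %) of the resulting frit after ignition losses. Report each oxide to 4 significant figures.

Glass mass = 326.5 lb (batch 351.8 − LOI 25.26).
Composition: CaO 32.28%, Li2O 2.261%, TiO2 18.11%, SiO2 35.24%, ZrO2 12.11%

Intermediates appear rounded to 4 significant figures; exact precision is kept in all steps — each reported number is rounded exactly once — derived quantities (yield, LOI, net glass mass, five oxide percentages, the totals) are recomputed at full precision using the weight values for 326.5 lb of glass exactly as printed in the problem or the answer.
Oxide-by-oxide delivered mass:
  CaO: 29.39·0.5589 + 185.1·0.4806 = 105.4 lb
  Li2O: 18.48·0.3995 = 7.383 lb
  TiO2: 59.72·0.9902 = 59.13 lb
  SiO2: 59.07·0.3294 + 185.1·0.5164 = 115.0 lb
  ZrO2: 59.07·0.6696 = 39.55 lb
LOI: 59.07·0.001000 + 29.39·0.4411 + 185.1·0.003000 + 59.72·0.009800 + 18.48·0.6005 = 25.26 lb
The glass mass, total less LOI, = 351.8 − 25.26 = 326.5 lb (the oxide masses sum to this)
wt %: oxide over glass, times 100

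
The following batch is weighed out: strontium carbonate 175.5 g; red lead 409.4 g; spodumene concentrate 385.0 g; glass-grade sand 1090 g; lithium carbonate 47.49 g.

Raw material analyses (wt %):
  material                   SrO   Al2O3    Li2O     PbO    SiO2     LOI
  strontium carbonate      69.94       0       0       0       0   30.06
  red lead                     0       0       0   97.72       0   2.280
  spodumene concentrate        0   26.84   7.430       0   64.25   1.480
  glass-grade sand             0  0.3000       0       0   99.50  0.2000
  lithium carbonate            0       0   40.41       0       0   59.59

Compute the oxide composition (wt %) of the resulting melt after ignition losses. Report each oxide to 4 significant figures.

Glass mass = 2009 g (batch 2107 − LOI 98.27).
Composition: SrO 6.109%, Al2O3 5.306%, Li2O 2.379%, PbO 19.91%, SiO2 66.29%

Intermediates are shown (rounded to four significant figures) on the page. Every computation maintains exact precision all the way through — exactly one rounding goes into each reported result; derived quantities (ignition loss, the totals, five oxide percentages, net glass mass, the yield) are recomputed from the batch weights per 2009 g of glass at full precision, exactly as shown in question or answer.
Oxide-by-oxide delivered mass:
  SrO: 175.5·0.6994 = 122.7 g
  Al2O3: 385.0·0.2684 + 1090·0.003000 = 106.6 g
  Li2O: 385.0·0.07430 + 47.49·0.4041 = 47.80 g
  PbO: 409.4·0.9772 = 400.1 g
  SiO2: 385.0·0.6425 + 1090·0.9950 = 1332 g
LOI: 175.5·0.3006 + 409.4·0.02280 + 385.0·0.01480 + 1090·0.002000 + 47.49·0.5959 = 98.27 g
Net of LOI, the glass mass = 2107 − 98.27 = 2009 g (matching Σ of the oxides)
wt %: oxide over glass, times 100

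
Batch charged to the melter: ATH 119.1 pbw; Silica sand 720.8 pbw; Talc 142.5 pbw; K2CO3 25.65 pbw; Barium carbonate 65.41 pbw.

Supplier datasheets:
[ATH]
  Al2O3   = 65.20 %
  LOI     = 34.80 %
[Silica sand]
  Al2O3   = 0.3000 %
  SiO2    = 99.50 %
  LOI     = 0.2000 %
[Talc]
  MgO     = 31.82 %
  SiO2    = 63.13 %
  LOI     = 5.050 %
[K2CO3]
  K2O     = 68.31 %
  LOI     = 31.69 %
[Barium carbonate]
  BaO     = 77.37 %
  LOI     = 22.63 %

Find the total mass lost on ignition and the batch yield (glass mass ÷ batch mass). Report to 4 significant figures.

Intermediates are displayed (rounded to 4 significant figures) across the worked steps — all internal work maintains exact precision end to end; each reported number takes a single rounding — derived quantities (glass mass, five oxide percentages, the yield, ignition loss, totals) are rebuilt in full precision from the batch weights on 1000 pbw of glass as given in the problem or answer text.
Loss on ignition, line by line:
  ATH: 119.1 × 0.3480 = 41.45 pbw
  Silica sand: 720.8 × 0.002000 = 1.442 pbw
  Talc: 142.5 × 0.05050 = 7.196 pbw
  K2CO3: 25.65 × 0.3169 = 8.128 pbw
  Barium carbonate: 65.41 × 0.2263 = 14.80 pbw
Total LOI = 73.02 pbw
Glass = batch − LOI = 1073 − 73.02 = 1000 pbw

LOI loss = 73.02 pbw; glass = 1000 pbw; yield = 93.20%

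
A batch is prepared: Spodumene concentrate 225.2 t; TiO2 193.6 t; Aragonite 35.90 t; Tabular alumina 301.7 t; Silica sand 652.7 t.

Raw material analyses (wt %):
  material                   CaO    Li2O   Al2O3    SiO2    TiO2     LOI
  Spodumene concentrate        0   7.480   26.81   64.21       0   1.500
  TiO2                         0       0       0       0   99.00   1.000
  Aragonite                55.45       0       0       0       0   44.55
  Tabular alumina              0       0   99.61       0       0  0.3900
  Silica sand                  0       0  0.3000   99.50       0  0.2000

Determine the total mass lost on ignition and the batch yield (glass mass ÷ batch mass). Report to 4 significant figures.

LOI loss = 23.79 t; glass = 1385 t; yield = 98.31%

Working values are printed (rounded to 4 significant digits) in the printout — all internal work keeps full float precision through every step. Every reported figure is rounded a single time; derived quantities (the five compositions, net glass mass, the totals, the yield, LOI) are recomputed using the weight values per 1385 t of glass in exact precision as given in question or answer.
Each material's LOI contribution:
  Spodumene concentrate: 225.2 × 0.01500 = 3.378 t
  TiO2: 193.6 × 0.01000 = 1.936 t
  Aragonite: 35.90 × 0.4455 = 15.99 t
  Tabular alumina: 301.7 × 0.003900 = 1.177 t
  Silica sand: 652.7 × 0.002000 = 1.305 t
Total LOI = 23.79 t
Glass = batch − LOI = 1409 − 23.79 = 1385 t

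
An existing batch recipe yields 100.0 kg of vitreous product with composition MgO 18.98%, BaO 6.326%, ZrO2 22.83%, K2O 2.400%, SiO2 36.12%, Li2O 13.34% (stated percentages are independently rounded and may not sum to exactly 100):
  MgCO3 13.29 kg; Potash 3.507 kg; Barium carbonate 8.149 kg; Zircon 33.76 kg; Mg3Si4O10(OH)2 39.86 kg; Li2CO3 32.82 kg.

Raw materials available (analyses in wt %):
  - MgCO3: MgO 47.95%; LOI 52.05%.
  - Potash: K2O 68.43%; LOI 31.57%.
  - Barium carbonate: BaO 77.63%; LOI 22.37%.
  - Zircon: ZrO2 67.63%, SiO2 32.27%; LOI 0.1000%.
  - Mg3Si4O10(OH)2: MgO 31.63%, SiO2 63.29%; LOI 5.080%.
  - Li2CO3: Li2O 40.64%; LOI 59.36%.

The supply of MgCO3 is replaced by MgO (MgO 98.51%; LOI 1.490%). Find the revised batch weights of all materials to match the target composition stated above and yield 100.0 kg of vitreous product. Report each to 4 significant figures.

Revised batch per 100.0 kg vitreous product:
  MgO: 6.469 kg
  Potash: 3.507 kg
  Barium carbonate: 8.149 kg
  Zircon: 33.76 kg
  Mg3Si4O10(OH)2: 39.86 kg
  Li2CO3: 32.82 kg
Total batch = 124.6 kg; LOI loss = 24.57 kg

Each numeric step keeps exact precision through the solve — in-progress results are displayed, rounded to four significant digits, when written out. A single rounding yields every reported result. All derived quantities (glass mass, yield, six oxide percentages, ignition loss, the totals) are recomputed from the batch weights per 100.0 kg of glass in full precision, exactly as printed in the question or the answer.
Target oxide masses per 100.0 kg vitreous product:
  MgO: 18.98% × 100.0 = 18.98 kg
  BaO: 6.326% × 100.0 = 6.326 kg
  ZrO2: 22.83% × 100.0 = 22.83 kg
  K2O: 2.400% × 100.0 = 2.400 kg
  SiO2: 36.12% × 100.0 = 36.12 kg
  Li2O: 13.34% × 100.0 = 13.34 kg
Checking each oxide sum working from each reported weight, on the stated basis (sums match the target masses given rounding of the digits):
  MgO: 6.469·0.9851 + 39.86·0.3163 = 18.98 kg (target 18.98 kg)
  BaO: 8.149·0.7763 = 6.326 kg (target 6.326 kg)
  ZrO2: 33.76·0.6763 = 22.83 kg (target 22.83 kg)
  K2O: 3.507·0.6843 = 2.400 kg (target 2.400 kg)
  SiO2: 33.76·0.3227 + 39.86·0.6329 = 36.12 kg (target 36.12 kg)
  Li2O: 32.82·0.4064 = 13.34 kg (target 13.34 kg)
Auditing the glass mass value: whole batch net of LOI = 100.0 kg (the targets, summed, come to 100.0 kg; stated basis 100.0 kg — a pure rounding effect).
Batch total: Σ batch = 124.6 kg; LOI loss = Σ batch·LOI = 24.57 kg; yield: glass divided by total = 80.28%.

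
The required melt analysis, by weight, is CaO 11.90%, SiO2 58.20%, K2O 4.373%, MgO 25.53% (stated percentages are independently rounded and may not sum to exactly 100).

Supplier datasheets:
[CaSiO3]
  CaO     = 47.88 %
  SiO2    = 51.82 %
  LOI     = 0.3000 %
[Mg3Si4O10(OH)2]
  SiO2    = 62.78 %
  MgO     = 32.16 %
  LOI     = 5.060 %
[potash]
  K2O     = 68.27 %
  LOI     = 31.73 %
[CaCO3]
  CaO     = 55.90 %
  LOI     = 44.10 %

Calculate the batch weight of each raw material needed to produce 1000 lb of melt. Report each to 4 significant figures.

Exact precision is maintained from first step to last. In-progress results are printed rounded to 4 significant figures — each reported result takes a single rounding; the derived quantities (totals, glass mass, ignition loss, the yield, the four compositions) are computed in full float precision starting from the weights per 1000 lb of glass, precisely as stated by the problem or the answer.
Oxide-by-oxide targets in 1000 lb melt:
  CaO: 11.90% × 1000 = 119.0 lb
  SiO2: 58.20% × 1000 = 582.0 lb
  K2O: 4.373% × 1000 = 43.73 lb
  MgO: 25.53% × 1000 = 255.3 lb
Mass-balance tally per oxide using the reported weights, on the stated basis (summed amounts equal target values inside rounding margins):
  CaO: 161.4·0.4788 + 74.66·0.5590 = 119.0 lb (target 119.0 lb)
  SiO2: 161.4·0.5182 + 793.8·0.6278 = 582.0 lb (target 582.0 lb)
  K2O: 64.05·0.6827 = 43.73 lb (target 43.73 lb)
  MgO: 793.8·0.3216 = 255.3 lb (target 255.3 lb)
Glass-mass bookkeeping: the batch minus its LOI: 1000 lb (oxide target masses add up to 1000 lb; against the stated basis, 1000 lb — differing by rounding only).
Total batch = Σ batch = 1094 lb; ignition loss, Σ(batch × LOI) = 93.90 lb; as yield: glass ÷ batch → 91.42%.

Batch per 1000 lb melt:
  CaSiO3: 161.4 lb
  Mg3Si4O10(OH)2: 793.8 lb
  potash: 64.05 lb
  CaCO3: 74.66 lb
Total batch = 1094 lb; LOI loss = 93.90 lb; yield = 91.42%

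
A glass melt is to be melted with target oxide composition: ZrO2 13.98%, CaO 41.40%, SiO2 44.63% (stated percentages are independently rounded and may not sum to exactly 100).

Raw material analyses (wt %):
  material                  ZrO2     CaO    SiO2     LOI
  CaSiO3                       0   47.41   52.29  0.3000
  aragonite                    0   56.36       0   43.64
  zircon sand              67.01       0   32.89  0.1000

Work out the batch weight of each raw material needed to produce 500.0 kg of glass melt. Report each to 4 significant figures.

Values along the way are shown (rounded to 4 significant digits) in the printout — all arithmetic keeps exact precision at every stage; every reported value is rounded just once — all derived quantities (totals, LOI, glass mass, yield, three oxide percentages) are recomputed in full float precision from the batch weights for 500.0 kg of glass, as quoted within either problem or answer.
Oxide-by-oxide targets in 500.0 kg glass melt:
  ZrO2: 13.98% × 500.0 = 69.90 kg
  CaO: 41.40% × 500.0 = 207.0 kg
  SiO2: 44.63% × 500.0 = 223.2 kg
Oxide-by-oxide audit on the weights just shown, under the basis named above (sums match the target masses exact up to rounding of places):
  ZrO2: 104.3·0.6701 = 69.89 kg (target 69.90 kg)
  CaO: 361.1·0.4741 + 63.49·0.5636 = 207.0 kg (target 207.0 kg)
  SiO2: 361.1·0.5229 + 104.3·0.3289 = 223.1 kg (target 223.2 kg)
Glass-mass bookkeeping: net batch after ignition = 500.0 kg (the Σ of target masses is 500.0 kg; against the stated basis, 500.0 kg — any gap is answer rounding).
Batch total: Σ batch = 528.9 kg; LOI removed, Σ of batch·LOI: 28.89 kg; yield, glass over the total, = 94.54%.

Batch per 500.0 kg glass melt:
  CaSiO3: 361.1 kg
  aragonite: 63.49 kg
  zircon sand: 104.3 kg
Total batch = 528.9 kg; LOI loss = 28.89 kg; yield = 94.54%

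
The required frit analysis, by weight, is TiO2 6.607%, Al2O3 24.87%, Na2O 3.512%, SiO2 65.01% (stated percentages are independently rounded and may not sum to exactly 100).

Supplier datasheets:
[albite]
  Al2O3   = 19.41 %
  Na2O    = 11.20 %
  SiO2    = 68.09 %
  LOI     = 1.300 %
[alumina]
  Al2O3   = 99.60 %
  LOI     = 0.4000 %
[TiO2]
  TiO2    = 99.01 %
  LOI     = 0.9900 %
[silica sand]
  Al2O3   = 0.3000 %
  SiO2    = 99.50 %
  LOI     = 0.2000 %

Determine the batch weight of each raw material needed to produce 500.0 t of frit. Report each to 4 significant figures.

Batch per 500.0 t frit:
  albite: 156.8 t
  alumina: 93.63 t
  TiO2: 33.37 t
  silica sand: 219.4 t
Total batch = 503.2 t; LOI loss = 3.182 t; yield = 99.37%

Every computation keeps exact precision in all steps. Values along the way are printed, rounded to 4 significant figures, in the working; every reported value sees exactly one rounding; derived quantities (the yield, the four compositions, totals, ignition loss, glass mass) are re-derived at exact precision starting from the weights on 500.0 t of glass, as they appear in the problem or answer text.
Target masses of each oxide per 500.0 t frit:
  TiO2: 6.607% × 500.0 = 33.03 t
  Al2O3: 24.87% × 500.0 = 124.4 t
  Na2O: 3.512% × 500.0 = 17.56 t
  SiO2: 65.01% × 500.0 = 325.0 t
Verifying the oxide balance working from each reported weight, relative to the basis at hand (every target is met by its sum exact up to rounding of places):
  TiO2: 33.37·0.9901 = 33.04 t (target 33.03 t)
  Al2O3: 156.8·0.1941 + 93.63·0.9960 + 219.4·0.003000 = 124.3 t (target 124.4 t)
  Na2O: 156.8·0.1120 = 17.56 t (target 17.56 t)
  SiO2: 156.8·0.6809 + 219.4·0.9950 = 325.1 t (target 325.0 t)
Glass mass check: total charge less LOI = 500.0 t (targets for the oxides total 500.0 t; the stated basis being 500.0 t — a pure rounding effect).
Batch grand total — Σ batch = 503.2 t; Σ batch·LOI gives LOI loss = 3.182 t; as yield: glass ÷ batch → 99.37%.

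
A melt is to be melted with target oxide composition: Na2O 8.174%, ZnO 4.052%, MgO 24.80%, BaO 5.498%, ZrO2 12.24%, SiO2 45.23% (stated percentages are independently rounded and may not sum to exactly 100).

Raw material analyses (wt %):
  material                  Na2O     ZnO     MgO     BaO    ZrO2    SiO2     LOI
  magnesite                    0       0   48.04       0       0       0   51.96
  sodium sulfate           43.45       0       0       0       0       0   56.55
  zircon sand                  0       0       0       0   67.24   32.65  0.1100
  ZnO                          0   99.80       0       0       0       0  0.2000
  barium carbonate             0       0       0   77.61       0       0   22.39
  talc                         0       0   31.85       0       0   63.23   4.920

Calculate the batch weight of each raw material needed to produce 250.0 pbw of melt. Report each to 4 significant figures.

The whole derivation maintains exact precision in every operation; in-progress results are printed rounded off to 4 significant figures in the working. A single rounding produces every reported figure; derived quantities (totals, ignition loss, yield, net glass mass, six oxide percentages) are computed at full float precision using the weight values on 250.0 pbw of glass as they appear in the question or the answer.
Target masses of each oxide per 250.0 pbw melt:
  Na2O: 8.174% × 250.0 = 20.43 pbw
  ZnO: 4.052% × 250.0 = 10.13 pbw
  MgO: 24.80% × 250.0 = 62.00 pbw
  BaO: 5.498% × 250.0 = 13.74 pbw
  ZrO2: 12.24% × 250.0 = 30.60 pbw
  SiO2: 45.23% × 250.0 = 113.1 pbw
A balance pass over the oxides, given the weights on record, per the basis as stated (summed amounts equal target values within answer rounding):
  Na2O: 47.03·0.4345 = 20.43 pbw (target 20.43 pbw)
  ZnO: 10.15·0.9980 = 10.13 pbw (target 10.13 pbw)
  MgO: 26.08·0.4804 + 155.3·0.3185 = 61.99 pbw (target 62.00 pbw)
  BaO: 17.71·0.7761 = 13.74 pbw (target 13.74 pbw)
  ZrO2: 45.51·0.6724 = 30.60 pbw (target 30.60 pbw)
  SiO2: 45.51·0.3265 + 155.3·0.6323 = 113.1 pbw (target 113.1 pbw)
Auditing the glass mass value: batch Σ − ignition loss = 250.0 pbw (targets for the oxides total 250.0 pbw; the stated basis being 250.0 pbw — deltas are rounding alone).
Whole-batch sum: Σ batch = 301.8 pbw; Σ batch·LOI gives LOI loss = 51.82 pbw; as yield: glass ÷ batch → 82.83%.

Batch per 250.0 pbw melt:
  magnesite: 26.08 pbw
  sodium sulfate: 47.03 pbw
  zircon sand: 45.51 pbw
  ZnO: 10.15 pbw
  barium carbonate: 17.71 pbw
  talc: 155.3 pbw
Total batch = 301.8 pbw; LOI loss = 51.82 pbw; yield = 82.83%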